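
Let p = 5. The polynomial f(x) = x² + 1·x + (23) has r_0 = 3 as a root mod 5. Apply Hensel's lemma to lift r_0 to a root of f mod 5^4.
r_3 = 423 (mod 625)

Hensel: r_{i+1} = r_i − f(r_i)·(f′(r_i))^{-1} mod 5^{i+2}, f′(x) = 2x + 1. Iterate:
  r_0 = 3 (mod 5)
  r_1 = 23 (mod 25)
  r_2 = 48 (mod 125)
  r_3 = 423 (mod 625)
Final: r = 423 satisfies f(r) ≡ 0 mod 5^4.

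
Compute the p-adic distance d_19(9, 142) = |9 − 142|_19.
d_19(9, 142) = 1/19

Step 1 — x − y = 9 − 142 = -133. Step 2 — v_19(-133) = 1 (factor: -133 = −(19^1 · 7); the sign does not affect v_p). Step 3 — |x − y|_19 = 19^{-1} = 1/19.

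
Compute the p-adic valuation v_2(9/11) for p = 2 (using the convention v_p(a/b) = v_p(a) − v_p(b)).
v_2(9/11) = 0

Factor powers of 2 from the numerator and denominator of the reduced fraction: 9 = 2^0 · 9 and 11 = 2^0 · 11. Apply v_p(a/b) = v_p(a) − v_p(b): v_2(9/11) = 0 − 0 = 0.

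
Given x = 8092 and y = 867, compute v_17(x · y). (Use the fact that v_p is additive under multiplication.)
v_17(7015764) = 4

v_p(x) = 2 (factor: 8092 = 17^2 · 28); v_p(y) = 2 (factor: 867 = 17^2 · 3). Additivity: v_p(xy) = v_p(x) + v_p(y) = 2 + 2 = 4. (Direct check: xy = 7015764 = 17^4 · (84).)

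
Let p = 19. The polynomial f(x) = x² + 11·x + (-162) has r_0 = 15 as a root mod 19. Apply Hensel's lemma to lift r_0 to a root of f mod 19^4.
r_3 = 92716 (mod 130321)

Hensel: r_{i+1} = r_i − f(r_i)·(f′(r_i))^{-1} mod 19^{i+2}, f′(x) = 2x + 11. Iterate:
  r_0 = 15 (mod 19)
  r_1 = 300 (mod 361)
  r_2 = 3549 (mod 6859)
  r_3 = 92716 (mod 130321)
Final: r = 92716 satisfies f(r) ≡ 0 mod 19^4.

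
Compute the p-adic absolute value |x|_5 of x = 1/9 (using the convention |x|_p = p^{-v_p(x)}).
|1/9|_5 = 1

Step 1 — compute v_5(x) by factoring powers of 5 out of the numerator and denominator: v_5(1/9) = 0. Step 2 — apply |x|_p = p^{-v_p(x)} = 5^{0} = 1.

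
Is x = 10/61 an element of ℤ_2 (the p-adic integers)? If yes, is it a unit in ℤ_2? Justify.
x ∈ ℤ_2 but not a unit; v_2(x) = 1 > 0

ℤ_2 = {x ∈ ℚ_2 : v_2(x) ≥ 0} and ℤ_2^× = {x ∈ ℤ_2 : v_2(x) = 0}. Here v_2(10/61) = v_2(num) − v_2(den) = 1; compare against these criteria.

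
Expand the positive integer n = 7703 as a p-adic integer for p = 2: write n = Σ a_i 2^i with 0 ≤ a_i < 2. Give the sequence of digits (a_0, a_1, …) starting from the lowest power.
(a_0, a_1, …) = (1, 1, 1, 0, 1, 0, 0, 0, 0, 1, 1, 1, 1)

Repeated division by 2 gives the digits low-to-high: 7703 = 1 + 1·2^1 + 1·2^2 + 1·2^4 + 1·2^9 + 1·2^10 + 1·2^11 + 1·2^12. Digit sequence: (1, 1, 1, 0, 1, 0, 0, 0, 0, 1, 1, 1, 1).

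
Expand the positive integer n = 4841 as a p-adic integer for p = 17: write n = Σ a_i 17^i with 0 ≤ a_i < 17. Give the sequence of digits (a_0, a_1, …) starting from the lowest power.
(a_0, a_1, …) = (13, 12, 16)

Repeated division by 17 gives the digits low-to-high: 4841 = 13 + 12·17^1 + 16·17^2. Digit sequence: (13, 12, 16).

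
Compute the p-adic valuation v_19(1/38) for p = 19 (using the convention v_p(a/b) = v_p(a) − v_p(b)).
v_19(1/38) = -1

Factor powers of 19 from the numerator and denominator of the reduced fraction: 1 = 19^0 · 1 and 38 = 19^1 · 2. Apply v_p(a/b) = v_p(a) − v_p(b): v_19(1/38) = 0 − 1 = -1.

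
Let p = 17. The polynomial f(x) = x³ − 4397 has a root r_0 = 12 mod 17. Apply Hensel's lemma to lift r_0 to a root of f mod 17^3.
r_2 = 63 (mod 4913)

Hensel: r_{i+1} = r_i − f(r_i)/f′(r_i) mod 17^{i+2}, where f′(x) = 3x². Iterate:
  r_0 = 12 (mod 17)
  r_1 = 63 (mod 289)
  r_2 = 63 (mod 4913)
Final: r = 63 with f(r) ≡ 0 mod 17^3.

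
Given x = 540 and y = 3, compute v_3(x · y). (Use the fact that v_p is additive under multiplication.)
v_3(1620) = 4

v_p(x) = 3 (factor: 540 = 3^3 · 20); v_p(y) = 1 (factor: 3 = 3^1 · 1). Additivity: v_p(xy) = v_p(x) + v_p(y) = 3 + 1 = 4. (Direct check: xy = 1620 = 3^4 · (20).)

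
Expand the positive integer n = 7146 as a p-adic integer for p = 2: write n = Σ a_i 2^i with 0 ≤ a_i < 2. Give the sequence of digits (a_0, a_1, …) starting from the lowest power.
(a_0, a_1, …) = (0, 1, 0, 1, 0, 1, 1, 1, 1, 1, 0, 1, 1)

Repeated division by 2 gives the digits low-to-high: 7146 = 1·2^1 + 1·2^3 + 1·2^5 + 1·2^6 + 1·2^7 + 1·2^8 + 1·2^9 + 1·2^11 + 1·2^12. Digit sequence: (0, 1, 0, 1, 0, 1, 1, 1, 1, 1, 0, 1, 1).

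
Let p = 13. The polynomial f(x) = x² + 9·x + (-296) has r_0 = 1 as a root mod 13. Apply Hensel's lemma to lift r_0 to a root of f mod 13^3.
r_2 = 365 (mod 2197)

Hensel: r_{i+1} = r_i − f(r_i)·(f′(r_i))^{-1} mod 13^{i+2}, f′(x) = 2x + 9. Iterate:
  r_0 = 1 (mod 13)
  r_1 = 27 (mod 169)
  r_2 = 365 (mod 2197)
Final: r = 365 satisfies f(r) ≡ 0 mod 13^3.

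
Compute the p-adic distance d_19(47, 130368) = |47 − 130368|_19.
d_19(47, 130368) = 1/130321

Step 1 — x − y = 47 − 130368 = -130321. Step 2 — v_19(-130321) = 4 (factor: -130321 = −(19^4 · 1); the sign does not affect v_p). Step 3 — |x − y|_19 = 19^{-4} = 1/130321.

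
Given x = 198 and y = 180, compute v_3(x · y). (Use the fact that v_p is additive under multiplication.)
v_3(35640) = 4

v_p(x) = 2 (factor: 198 = 3^2 · 22); v_p(y) = 2 (factor: 180 = 3^2 · 20). Additivity: v_p(xy) = v_p(x) + v_p(y) = 2 + 2 = 4. (Direct check: xy = 35640 = 3^4 · (440).)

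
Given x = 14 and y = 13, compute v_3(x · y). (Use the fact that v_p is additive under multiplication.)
v_3(182) = 0

v_p(x) = 0 (factor: 14 = 3^0 · 14); v_p(y) = 0 (factor: 13 = 3^0 · 13). Additivity: v_p(xy) = v_p(x) + v_p(y) = 0 + 0 = 0. (Direct check: xy = 182 = 3^0 · (182).)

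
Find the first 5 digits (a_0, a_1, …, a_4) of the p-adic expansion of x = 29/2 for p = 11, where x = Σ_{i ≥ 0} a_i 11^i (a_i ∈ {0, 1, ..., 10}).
(a_0, …, a_4) = (9, 6, 5, 5, 5)

v_11(29/2) = 0 (numerator and denominator both coprime to 11), so x ∈ ℤ_11^×. Compute digits iteratively via a_i = x_i mod 11, x_{i+1} = (x_i − a_i)/11, with x_0 = x:
  x_0 = 29/2;  a_0 = 9;  x_1 = (x_0 − 9)/11 = 1/2
  x_1 = 1/2;  a_1 = 6;  x_2 = (x_1 − 6)/11 = -1/2
  x_2 = -1/2;  a_2 = 5;  x_3 = (x_2 − 5)/11 = -1/2
  x_3 = -1/2;  a_3 = 5;  x_4 = (x_3 − 5)/11 = -1/2
  x_4 = -1/2;  a_4 = 5;  x_5 = (x_4 − 5)/11 = -1/2
Digits: (9, 6, 5, 5, 5).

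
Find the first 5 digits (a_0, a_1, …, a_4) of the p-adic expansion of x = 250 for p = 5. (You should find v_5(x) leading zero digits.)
(a_0, …, a_4) = (0, 0, 0, 2, 0)

v_5(250) = 3, so a_0 = ... = a_2 = 0. Factor out: x = 5^3 · u with u = 2 a unit in ℤ_5. Expand u iteratively via a_{v+i} = u_i mod 5, u_{i+1} = (u_i − a_{v+i})/5:
  u_0 = 2;  a_3 = 2;  u_1 = (u_0 − 2)/5 = 0
  u_1 = 0;  a_4 = 0;  u_2 = (u_1 − 0)/5 = 0
Digits: (0, 0, 0, 2, 0).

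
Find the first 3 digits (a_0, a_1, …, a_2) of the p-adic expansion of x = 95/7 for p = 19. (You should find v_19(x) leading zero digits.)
(a_0, …, a_2) = (0, 17, 10)

v_19(95/7) = 1, so a_0 = ... = a_0 = 0. Factor out: x = 19^1 · u with u = 5/7 a unit in ℤ_19. Expand u iteratively via a_{v+i} = u_i mod 19, u_{i+1} = (u_i − a_{v+i})/19:
  u_0 = 5/7;  a_1 = 17;  u_1 = (u_0 − 17)/19 = -6/7
  u_1 = -6/7;  a_2 = 10;  u_2 = (u_1 − 10)/19 = -4/7
Digits: (0, 17, 10).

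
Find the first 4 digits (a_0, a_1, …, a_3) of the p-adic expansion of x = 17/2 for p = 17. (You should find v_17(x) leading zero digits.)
(a_0, …, a_3) = (0, 9, 8, 8)

v_17(17/2) = 1, so a_0 = ... = a_0 = 0. Factor out: x = 17^1 · u with u = 1/2 a unit in ℤ_17. Expand u iteratively via a_{v+i} = u_i mod 17, u_{i+1} = (u_i − a_{v+i})/17:
  u_0 = 1/2;  a_1 = 9;  u_1 = (u_0 − 9)/17 = -1/2
  u_1 = -1/2;  a_2 = 8;  u_2 = (u_1 − 8)/17 = -1/2
  u_2 = -1/2;  a_3 = 8;  u_3 = (u_2 − 8)/17 = -1/2
Digits: (0, 9, 8, 8).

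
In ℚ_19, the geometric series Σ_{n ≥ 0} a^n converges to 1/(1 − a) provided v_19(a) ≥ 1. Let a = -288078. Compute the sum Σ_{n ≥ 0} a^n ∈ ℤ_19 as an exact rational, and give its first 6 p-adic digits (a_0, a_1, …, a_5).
Σ a^n = 1/(1 − a) = 1/288079;  first 6 digits = (1, 0, 0, 15, 16, 18)

v_19(a) = 3 ≥ 1, so the series converges in ℤ_19 to 1/(1 − a) = 1/(1 − (-288078)) = 1/288079. Expand this rational in ℤ_19: compute digits iteratively via d_i = x_i mod 19, x_{i+1} = (x_i − d_i)/19. The first 6 digits are (1, 0, 0, 15, 16, 18).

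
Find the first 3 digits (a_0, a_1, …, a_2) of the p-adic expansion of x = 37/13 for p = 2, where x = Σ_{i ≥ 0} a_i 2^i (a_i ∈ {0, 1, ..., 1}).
(a_0, …, a_2) = (1, 0, 0)

v_2(37/13) = 0 (numerator and denominator both coprime to 2), so x ∈ ℤ_2^×. Compute digits iteratively via a_i = x_i mod 2, x_{i+1} = (x_i − a_i)/2, with x_0 = x:
  x_0 = 37/13;  a_0 = 1;  x_1 = (x_0 − 1)/2 = 12/13
  x_1 = 12/13;  a_1 = 0;  x_2 = (x_1 − 0)/2 = 6/13
  x_2 = 6/13;  a_2 = 0;  x_3 = (x_2 − 0)/2 = 3/13
Digits: (1, 0, 0).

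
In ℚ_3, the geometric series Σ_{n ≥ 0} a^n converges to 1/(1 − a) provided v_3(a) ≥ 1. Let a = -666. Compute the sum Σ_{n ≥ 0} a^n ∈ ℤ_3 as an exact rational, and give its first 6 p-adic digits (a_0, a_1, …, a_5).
Σ a^n = 1/(1 − a) = 1/667;  first 6 digits = (1, 0, 1, 2, 1, 1)

v_3(a) = 2 ≥ 1, so the series converges in ℤ_3 to 1/(1 − a) = 1/(1 − (-666)) = 1/667. Expand this rational in ℤ_3: compute digits iteratively via d_i = x_i mod 3, x_{i+1} = (x_i − d_i)/3. The first 6 digits are (1, 0, 1, 2, 1, 1).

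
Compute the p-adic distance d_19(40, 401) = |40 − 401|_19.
d_19(40, 401) = 1/361

Step 1 — x − y = 40 − 401 = -361. Step 2 — v_19(-361) = 2 (factor: -361 = −(19^2 · 1); the sign does not affect v_p). Step 3 — |x − y|_19 = 19^{-2} = 1/361.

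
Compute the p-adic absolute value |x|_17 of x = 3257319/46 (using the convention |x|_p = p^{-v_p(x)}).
|3257319/46|_17 = 1/83521

Step 1 — compute v_17(x) by factoring powers of 17 out of the numerator and denominator: v_17(3257319/46) = 4. Step 2 — apply |x|_p = p^{-v_p(x)} = 17^{-4} = 1/83521.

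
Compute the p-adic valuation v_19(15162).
v_19(15162) = 2

v_19(n) is the largest exponent k such that 19^k divides n. Factor out: 15162 = 19^2 · 42. (Sign doesn't affect v_p.) So v_19(15162) = 2.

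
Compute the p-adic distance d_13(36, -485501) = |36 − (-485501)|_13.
d_13(36, -485501) = 1/28561

Step 1 — x − y = 36 − (-485501) = 485537. Step 2 — v_13(485537) = 4 (factor: 485537 = (13^4 · 17); the sign does not affect v_p). Step 3 — |x − y|_13 = 13^{-4} = 1/28561.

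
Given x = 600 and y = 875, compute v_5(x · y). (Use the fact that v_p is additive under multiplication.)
v_5(525000) = 5

v_p(x) = 2 (factor: 600 = 5^2 · 24); v_p(y) = 3 (factor: 875 = 5^3 · 7). Additivity: v_p(xy) = v_p(x) + v_p(y) = 2 + 3 = 5. (Direct check: xy = 525000 = 5^5 · (168).)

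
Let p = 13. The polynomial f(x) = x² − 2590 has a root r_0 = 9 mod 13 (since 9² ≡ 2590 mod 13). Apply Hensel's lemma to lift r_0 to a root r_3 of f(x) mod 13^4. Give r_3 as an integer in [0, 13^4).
r_3 = 4702 (mod 28561)

Hensel's recurrence: r_{i+1} = r_i − f(r_i)·(f′(r_i))^{-1} mod 13^{i+2}, with f′(x) = 2x. Iterate:
  r_0 = 9 (mod 13)
  r_1 = 139 (mod 169)
  r_2 = 308 (mod 2197)
  r_3 = 4702 (mod 28561)
Final: r_3 = 4702, and one checks f(r_3) ≡ 0 mod 13^4.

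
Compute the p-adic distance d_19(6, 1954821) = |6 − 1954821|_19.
d_19(6, 1954821) = 1/130321

Step 1 — x − y = 6 − 1954821 = -1954815. Step 2 — v_19(-1954815) = 4 (factor: -1954815 = −(19^4 · 15); the sign does not affect v_p). Step 3 — |x − y|_19 = 19^{-4} = 1/130321.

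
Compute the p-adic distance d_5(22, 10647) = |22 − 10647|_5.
d_5(22, 10647) = 1/625

Step 1 — x − y = 22 − 10647 = -10625. Step 2 — v_5(-10625) = 4 (factor: -10625 = −(5^4 · 17); the sign does not affect v_p). Step 3 — |x − y|_5 = 5^{-4} = 1/625.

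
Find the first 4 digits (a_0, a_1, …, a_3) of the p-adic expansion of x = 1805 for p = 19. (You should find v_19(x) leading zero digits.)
(a_0, …, a_3) = (0, 0, 5, 0)

v_19(1805) = 2, so a_0 = ... = a_1 = 0. Factor out: x = 19^2 · u with u = 5 a unit in ℤ_19. Expand u iteratively via a_{v+i} = u_i mod 19, u_{i+1} = (u_i − a_{v+i})/19:
  u_0 = 5;  a_2 = 5;  u_1 = (u_0 − 5)/19 = 0
  u_1 = 0;  a_3 = 0;  u_2 = (u_1 − 0)/19 = 0
Digits: (0, 0, 5, 0).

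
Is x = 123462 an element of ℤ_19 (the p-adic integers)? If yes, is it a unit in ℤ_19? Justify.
x ∈ ℤ_19 but not a unit; v_19(x) = 3 > 0

ℤ_19 = {x ∈ ℚ_19 : v_19(x) ≥ 0} and ℤ_19^× = {x ∈ ℤ_19 : v_19(x) = 0}. Here v_19(123462) = v_19(num) − v_19(den) = 3; compare against these criteria.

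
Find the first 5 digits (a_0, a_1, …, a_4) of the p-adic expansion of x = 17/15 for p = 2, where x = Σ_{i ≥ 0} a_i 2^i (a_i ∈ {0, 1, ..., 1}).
(a_0, …, a_4) = (1, 1, 1, 1, 1)

v_2(17/15) = 0 (numerator and denominator both coprime to 2), so x ∈ ℤ_2^×. Compute digits iteratively via a_i = x_i mod 2, x_{i+1} = (x_i − a_i)/2, with x_0 = x:
  x_0 = 17/15;  a_0 = 1;  x_1 = (x_0 − 1)/2 = 1/15
  x_1 = 1/15;  a_1 = 1;  x_2 = (x_1 − 1)/2 = -7/15
  x_2 = -7/15;  a_2 = 1;  x_3 = (x_2 − 1)/2 = -11/15
  x_3 = -11/15;  a_3 = 1;  x_4 = (x_3 − 1)/2 = -13/15
  x_4 = -13/15;  a_4 = 1;  x_5 = (x_4 − 1)/2 = -14/15
Digits: (1, 1, 1, 1, 1).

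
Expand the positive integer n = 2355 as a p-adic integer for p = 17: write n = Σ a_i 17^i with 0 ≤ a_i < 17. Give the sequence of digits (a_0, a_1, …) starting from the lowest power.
(a_0, a_1, …) = (9, 2, 8)

Repeated division by 17 gives the digits low-to-high: 2355 = 9 + 2·17^1 + 8·17^2. Digit sequence: (9, 2, 8).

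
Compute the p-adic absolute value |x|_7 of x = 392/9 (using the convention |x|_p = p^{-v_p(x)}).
|392/9|_7 = 1/49

Step 1 — compute v_7(x) by factoring powers of 7 out of the numerator and denominator: v_7(392/9) = 2. Step 2 — apply |x|_p = p^{-v_p(x)} = 7^{-2} = 1/49.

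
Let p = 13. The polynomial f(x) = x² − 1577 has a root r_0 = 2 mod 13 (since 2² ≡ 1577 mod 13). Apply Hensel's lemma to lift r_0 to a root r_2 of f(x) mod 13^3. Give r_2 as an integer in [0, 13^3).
r_2 = 353 (mod 2197)

Hensel's recurrence: r_{i+1} = r_i − f(r_i)·(f′(r_i))^{-1} mod 13^{i+2}, with f′(x) = 2x. Iterate:
  r_0 = 2 (mod 13)
  r_1 = 15 (mod 169)
  r_2 = 353 (mod 2197)
Final: r_2 = 353, and one checks f(r_2) ≡ 0 mod 13^3.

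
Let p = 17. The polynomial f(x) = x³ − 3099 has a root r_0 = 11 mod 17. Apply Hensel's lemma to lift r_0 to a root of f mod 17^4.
r_3 = 18898 (mod 83521)

Hensel: r_{i+1} = r_i − f(r_i)/f′(r_i) mod 17^{i+2}, where f′(x) = 3x². Iterate:
  r_0 = 11 (mod 17)
  r_1 = 113 (mod 289)
  r_2 = 4159 (mod 4913)
  r_3 = 18898 (mod 83521)
Final: r = 18898 with f(r) ≡ 0 mod 17^4.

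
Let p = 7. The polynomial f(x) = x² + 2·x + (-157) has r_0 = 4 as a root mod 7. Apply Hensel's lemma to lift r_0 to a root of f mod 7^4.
r_3 = 2237 (mod 2401)

Hensel: r_{i+1} = r_i − f(r_i)·(f′(r_i))^{-1} mod 7^{i+2}, f′(x) = 2x + 2. Iterate:
  r_0 = 4 (mod 7)
  r_1 = 32 (mod 49)
  r_2 = 179 (mod 343)
  r_3 = 2237 (mod 2401)
Final: r = 2237 satisfies f(r) ≡ 0 mod 7^4.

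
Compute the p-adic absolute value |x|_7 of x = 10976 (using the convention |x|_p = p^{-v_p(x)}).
|10976|_7 = 1/343

Step 1 — compute v_7(x) by factoring powers of 7 out of the numerator and denominator: v_7(10976) = 3. Step 2 — apply |x|_p = p^{-v_p(x)} = 7^{-3} = 1/343.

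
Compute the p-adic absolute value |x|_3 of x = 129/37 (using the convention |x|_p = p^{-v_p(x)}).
|129/37|_3 = 1/3

Step 1 — compute v_3(x) by factoring powers of 3 out of the numerator and denominator: v_3(129/37) = 1. Step 2 — apply |x|_p = p^{-v_p(x)} = 3^{-1} = 1/3.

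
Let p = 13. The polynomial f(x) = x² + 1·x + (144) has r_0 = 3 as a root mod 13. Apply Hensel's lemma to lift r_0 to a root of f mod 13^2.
r_1 = 29 (mod 169)

Hensel: r_{i+1} = r_i − f(r_i)·(f′(r_i))^{-1} mod 13^{i+2}, f′(x) = 2x + 1. Iterate:
  r_0 = 3 (mod 13)
  r_1 = 29 (mod 169)
Final: r = 29 satisfies f(r) ≡ 0 mod 13^2.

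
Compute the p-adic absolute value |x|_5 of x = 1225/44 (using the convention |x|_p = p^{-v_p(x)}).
|1225/44|_5 = 1/25

Step 1 — compute v_5(x) by factoring powers of 5 out of the numerator and denominator: v_5(1225/44) = 2. Step 2 — apply |x|_p = p^{-v_p(x)} = 5^{-2} = 1/25.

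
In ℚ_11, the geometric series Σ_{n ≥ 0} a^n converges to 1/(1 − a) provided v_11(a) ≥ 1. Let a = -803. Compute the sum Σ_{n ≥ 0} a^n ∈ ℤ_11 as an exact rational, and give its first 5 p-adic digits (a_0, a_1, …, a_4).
Σ a^n = 1/(1 − a) = 1/804;  first 5 digits = (1, 4, 9, 8, 2)

v_11(a) = 1 ≥ 1, so the series converges in ℤ_11 to 1/(1 − a) = 1/(1 − (-803)) = 1/804. Expand this rational in ℤ_11: compute digits iteratively via d_i = x_i mod 11, x_{i+1} = (x_i − d_i)/11. The first 5 digits are (1, 4, 9, 8, 2).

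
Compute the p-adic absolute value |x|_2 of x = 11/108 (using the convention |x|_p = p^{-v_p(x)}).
|11/108|_2 = 4

Step 1 — compute v_2(x) by factoring powers of 2 out of the numerator and denominator: v_2(11/108) = -2. Step 2 — apply |x|_p = p^{-v_p(x)} = 2^{2} = 4.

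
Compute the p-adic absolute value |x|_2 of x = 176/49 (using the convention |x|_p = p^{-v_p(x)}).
|176/49|_2 = 1/16

Step 1 — compute v_2(x) by factoring powers of 2 out of the numerator and denominator: v_2(176/49) = 4. Step 2 — apply |x|_p = p^{-v_p(x)} = 2^{-4} = 1/16.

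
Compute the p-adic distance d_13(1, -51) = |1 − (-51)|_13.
d_13(1, -51) = 1/13

Step 1 — x − y = 1 − (-51) = 52. Step 2 — v_13(52) = 1 (factor: 52 = (13^1 · 4); the sign does not affect v_p). Step 3 — |x − y|_13 = 13^{-1} = 1/13.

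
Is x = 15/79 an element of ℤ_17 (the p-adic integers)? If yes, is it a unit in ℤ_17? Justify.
x ∈ ℤ_17^× (unit); v_17(x) = 0

ℤ_17 = {x ∈ ℚ_17 : v_17(x) ≥ 0} and ℤ_17^× = {x ∈ ℤ_17 : v_17(x) = 0}. Here v_17(15/79) = v_17(num) − v_17(den) = 0; compare against these criteria.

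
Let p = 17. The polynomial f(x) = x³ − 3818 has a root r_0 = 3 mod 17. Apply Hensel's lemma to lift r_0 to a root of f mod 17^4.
r_3 = 44917 (mod 83521)

Hensel: r_{i+1} = r_i − f(r_i)/f′(r_i) mod 17^{i+2}, where f′(x) = 3x². Iterate:
  r_0 = 3 (mod 17)
  r_1 = 122 (mod 289)
  r_2 = 700 (mod 4913)
  r_3 = 44917 (mod 83521)
Final: r = 44917 with f(r) ≡ 0 mod 17^4.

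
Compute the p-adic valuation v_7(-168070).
v_7(-168070) = 5

v_7(n) is the largest exponent k such that 7^k divides n. Factor out: -168070 = -7^5 · 10. (Sign doesn't affect v_p.) So v_7(-168070) = 5.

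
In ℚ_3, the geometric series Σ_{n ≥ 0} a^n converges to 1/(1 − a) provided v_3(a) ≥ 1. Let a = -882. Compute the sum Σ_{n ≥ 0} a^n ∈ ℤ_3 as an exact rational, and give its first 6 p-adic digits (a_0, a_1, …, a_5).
Σ a^n = 1/(1 − a) = 1/883;  first 6 digits = (1, 0, 1, 0, 2, 2)

v_3(a) = 2 ≥ 1, so the series converges in ℤ_3 to 1/(1 − a) = 1/(1 − (-882)) = 1/883. Expand this rational in ℤ_3: compute digits iteratively via d_i = x_i mod 3, x_{i+1} = (x_i − d_i)/3. The first 6 digits are (1, 0, 1, 0, 2, 2).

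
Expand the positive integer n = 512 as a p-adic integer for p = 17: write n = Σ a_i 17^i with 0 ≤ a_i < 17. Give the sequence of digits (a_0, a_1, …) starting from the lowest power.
(a_0, a_1, …) = (2, 13, 1)

Repeated division by 17 gives the digits low-to-high: 512 = 2 + 13·17^1 + 1·17^2. Digit sequence: (2, 13, 1).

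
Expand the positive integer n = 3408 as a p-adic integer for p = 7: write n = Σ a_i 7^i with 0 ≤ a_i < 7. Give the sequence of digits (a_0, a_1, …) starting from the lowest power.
(a_0, a_1, …) = (6, 3, 6, 2, 1)

Repeated division by 7 gives the digits low-to-high: 3408 = 6 + 3·7^1 + 6·7^2 + 2·7^3 + 1·7^4. Digit sequence: (6, 3, 6, 2, 1).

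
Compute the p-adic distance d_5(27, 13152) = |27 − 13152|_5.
d_5(27, 13152) = 1/625

Step 1 — x − y = 27 − 13152 = -13125. Step 2 — v_5(-13125) = 4 (factor: -13125 = −(5^4 · 21); the sign does not affect v_p). Step 3 — |x − y|_5 = 5^{-4} = 1/625.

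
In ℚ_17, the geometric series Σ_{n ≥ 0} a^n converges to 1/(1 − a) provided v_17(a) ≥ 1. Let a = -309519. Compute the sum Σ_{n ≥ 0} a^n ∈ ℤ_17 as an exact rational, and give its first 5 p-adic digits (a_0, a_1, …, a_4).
Σ a^n = 1/(1 − a) = 1/309520;  first 5 digits = (1, 0, 0, 5, 13)

v_17(a) = 3 ≥ 1, so the series converges in ℤ_17 to 1/(1 − a) = 1/(1 − (-309519)) = 1/309520. Expand this rational in ℤ_17: compute digits iteratively via d_i = x_i mod 17, x_{i+1} = (x_i − d_i)/17. The first 5 digits are (1, 0, 0, 5, 13).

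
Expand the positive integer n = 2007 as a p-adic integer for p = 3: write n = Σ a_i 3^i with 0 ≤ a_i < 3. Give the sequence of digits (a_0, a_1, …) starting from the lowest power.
(a_0, a_1, …) = (0, 0, 1, 2, 0, 2, 2)

Repeated division by 3 gives the digits low-to-high: 2007 = 1·3^2 + 2·3^3 + 2·3^5 + 2·3^6. Digit sequence: (0, 0, 1, 2, 0, 2, 2).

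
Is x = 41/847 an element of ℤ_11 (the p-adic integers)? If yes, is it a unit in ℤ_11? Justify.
x ∉ ℤ_11 (v_11(x) = -2 < 0)

ℤ_11 = {x ∈ ℚ_11 : v_11(x) ≥ 0} and ℤ_11^× = {x ∈ ℤ_11 : v_11(x) = 0}. Here v_11(41/847) = v_11(num) − v_11(den) = -2; compare against these criteria.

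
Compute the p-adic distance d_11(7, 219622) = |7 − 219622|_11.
d_11(7, 219622) = 1/14641

Step 1 — x − y = 7 − 219622 = -219615. Step 2 — v_11(-219615) = 4 (factor: -219615 = −(11^4 · 15); the sign does not affect v_p). Step 3 — |x − y|_11 = 11^{-4} = 1/14641.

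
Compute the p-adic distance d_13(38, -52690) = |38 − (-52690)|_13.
d_13(38, -52690) = 1/2197

Step 1 — x − y = 38 − (-52690) = 52728. Step 2 — v_13(52728) = 3 (factor: 52728 = (13^3 · 24); the sign does not affect v_p). Step 3 — |x − y|_13 = 13^{-3} = 1/2197.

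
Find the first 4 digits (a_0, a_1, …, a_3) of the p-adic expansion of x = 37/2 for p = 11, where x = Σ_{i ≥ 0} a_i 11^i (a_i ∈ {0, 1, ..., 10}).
(a_0, …, a_3) = (2, 7, 5, 5)

v_11(37/2) = 0 (numerator and denominator both coprime to 11), so x ∈ ℤ_11^×. Compute digits iteratively via a_i = x_i mod 11, x_{i+1} = (x_i − a_i)/11, with x_0 = x:
  x_0 = 37/2;  a_0 = 2;  x_1 = (x_0 − 2)/11 = 3/2
  x_1 = 3/2;  a_1 = 7;  x_2 = (x_1 − 7)/11 = -1/2
  x_2 = -1/2;  a_2 = 5;  x_3 = (x_2 − 5)/11 = -1/2
  x_3 = -1/2;  a_3 = 5;  x_4 = (x_3 − 5)/11 = -1/2
Digits: (2, 7, 5, 5).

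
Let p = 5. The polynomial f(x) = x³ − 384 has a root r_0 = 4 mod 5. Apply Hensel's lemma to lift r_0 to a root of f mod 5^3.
r_2 = 69 (mod 125)

Hensel: r_{i+1} = r_i − f(r_i)/f′(r_i) mod 5^{i+2}, where f′(x) = 3x². Iterate:
  r_0 = 4 (mod 5)
  r_1 = 19 (mod 25)
  r_2 = 69 (mod 125)
Final: r = 69 with f(r) ≡ 0 mod 5^3.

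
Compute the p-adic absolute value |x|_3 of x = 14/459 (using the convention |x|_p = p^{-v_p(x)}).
|14/459|_3 = 27

Step 1 — compute v_3(x) by factoring powers of 3 out of the numerator and denominator: v_3(14/459) = -3. Step 2 — apply |x|_p = p^{-v_p(x)} = 3^{3} = 27.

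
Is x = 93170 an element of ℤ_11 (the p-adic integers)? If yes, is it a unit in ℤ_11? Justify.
x ∈ ℤ_11 but not a unit; v_11(x) = 3 > 0

ℤ_11 = {x ∈ ℚ_11 : v_11(x) ≥ 0} and ℤ_11^× = {x ∈ ℤ_11 : v_11(x) = 0}. Here v_11(93170) = v_11(num) − v_11(den) = 3; compare against these criteria.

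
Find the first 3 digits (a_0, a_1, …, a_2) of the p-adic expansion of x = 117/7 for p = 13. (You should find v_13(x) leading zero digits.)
(a_0, …, a_2) = (0, 5, 9)

v_13(117/7) = 1, so a_0 = ... = a_0 = 0. Factor out: x = 13^1 · u with u = 9/7 a unit in ℤ_13. Expand u iteratively via a_{v+i} = u_i mod 13, u_{i+1} = (u_i − a_{v+i})/13:
  u_0 = 9/7;  a_1 = 5;  u_1 = (u_0 − 5)/13 = -2/7
  u_1 = -2/7;  a_2 = 9;  u_2 = (u_1 − 9)/13 = -5/7
Digits: (0, 5, 9).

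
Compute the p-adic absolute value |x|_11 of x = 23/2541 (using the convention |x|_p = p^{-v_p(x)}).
|23/2541|_11 = 121

Step 1 — compute v_11(x) by factoring powers of 11 out of the numerator and denominator: v_11(23/2541) = -2. Step 2 — apply |x|_p = p^{-v_p(x)} = 11^{2} = 121.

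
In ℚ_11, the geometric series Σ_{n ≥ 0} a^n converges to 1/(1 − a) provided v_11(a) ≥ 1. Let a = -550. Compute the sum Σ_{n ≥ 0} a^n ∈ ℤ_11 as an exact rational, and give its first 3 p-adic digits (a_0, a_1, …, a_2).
Σ a^n = 1/(1 − a) = 1/551;  first 3 digits = (1, 5, 9)

v_11(a) = 1 ≥ 1, so the series converges in ℤ_11 to 1/(1 − a) = 1/(1 − (-550)) = 1/551. Expand this rational in ℤ_11: compute digits iteratively via d_i = x_i mod 11, x_{i+1} = (x_i − d_i)/11. The first 3 digits are (1, 5, 9).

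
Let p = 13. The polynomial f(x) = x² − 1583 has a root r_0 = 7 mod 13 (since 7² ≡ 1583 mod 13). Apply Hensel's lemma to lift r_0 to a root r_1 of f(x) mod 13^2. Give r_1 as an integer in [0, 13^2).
r_1 = 20 (mod 169)

Hensel's recurrence: r_{i+1} = r_i − f(r_i)·(f′(r_i))^{-1} mod 13^{i+2}, with f′(x) = 2x. Iterate:
  r_0 = 7 (mod 13)
  r_1 = 20 (mod 169)
Final: r_1 = 20, and one checks f(r_1) ≡ 0 mod 13^2.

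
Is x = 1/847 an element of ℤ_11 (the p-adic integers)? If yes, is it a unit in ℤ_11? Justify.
x ∉ ℤ_11 (v_11(x) = -2 < 0)

ℤ_11 = {x ∈ ℚ_11 : v_11(x) ≥ 0} and ℤ_11^× = {x ∈ ℤ_11 : v_11(x) = 0}. Here v_11(1/847) = v_11(num) − v_11(den) = -2; compare against these criteria.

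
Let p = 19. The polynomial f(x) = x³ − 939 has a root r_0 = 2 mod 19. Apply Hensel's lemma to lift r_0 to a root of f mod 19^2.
r_1 = 230 (mod 361)

Hensel: r_{i+1} = r_i − f(r_i)/f′(r_i) mod 19^{i+2}, where f′(x) = 3x². Iterate:
  r_0 = 2 (mod 19)
  r_1 = 230 (mod 361)
Final: r = 230 with f(r) ≡ 0 mod 19^2.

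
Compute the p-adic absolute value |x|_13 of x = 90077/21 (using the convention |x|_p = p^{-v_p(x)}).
|90077/21|_13 = 1/2197

Step 1 — compute v_13(x) by factoring powers of 13 out of the numerator and denominator: v_13(90077/21) = 3. Step 2 — apply |x|_p = p^{-v_p(x)} = 13^{-3} = 1/2197.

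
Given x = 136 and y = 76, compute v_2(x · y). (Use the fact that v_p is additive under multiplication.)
v_2(10336) = 5

v_p(x) = 3 (factor: 136 = 2^3 · 17); v_p(y) = 2 (factor: 76 = 2^2 · 19). Additivity: v_p(xy) = v_p(x) + v_p(y) = 3 + 2 = 5. (Direct check: xy = 10336 = 2^5 · (323).)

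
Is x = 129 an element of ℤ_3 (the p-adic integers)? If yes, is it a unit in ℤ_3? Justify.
x ∈ ℤ_3 but not a unit; v_3(x) = 1 > 0

ℤ_3 = {x ∈ ℚ_3 : v_3(x) ≥ 0} and ℤ_3^× = {x ∈ ℤ_3 : v_3(x) = 0}. Here v_3(129) = v_3(num) − v_3(den) = 1; compare against these criteria.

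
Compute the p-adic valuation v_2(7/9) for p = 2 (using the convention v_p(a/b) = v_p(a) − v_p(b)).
v_2(7/9) = 0

Factor powers of 2 from the numerator and denominator of the reduced fraction: 7 = 2^0 · 7 and 9 = 2^0 · 9. Apply v_p(a/b) = v_p(a) − v_p(b): v_2(7/9) = 0 − 0 = 0.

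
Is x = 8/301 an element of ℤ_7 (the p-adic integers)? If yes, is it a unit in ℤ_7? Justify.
x ∉ ℤ_7 (v_7(x) = -1 < 0)

ℤ_7 = {x ∈ ℚ_7 : v_7(x) ≥ 0} and ℤ_7^× = {x ∈ ℤ_7 : v_7(x) = 0}. Here v_7(8/301) = v_7(num) − v_7(den) = -1; compare against these criteria.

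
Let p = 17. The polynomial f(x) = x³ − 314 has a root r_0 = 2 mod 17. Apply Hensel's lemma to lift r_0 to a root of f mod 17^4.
r_3 = 66642 (mod 83521)

Hensel: r_{i+1} = r_i − f(r_i)/f′(r_i) mod 17^{i+2}, where f′(x) = 3x². Iterate:
  r_0 = 2 (mod 17)
  r_1 = 172 (mod 289)
  r_2 = 2773 (mod 4913)
  r_3 = 66642 (mod 83521)
Final: r = 66642 with f(r) ≡ 0 mod 17^4.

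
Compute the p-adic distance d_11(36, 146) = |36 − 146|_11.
d_11(36, 146) = 1/11

Step 1 — x − y = 36 − 146 = -110. Step 2 — v_11(-110) = 1 (factor: -110 = −(11^1 · 10); the sign does not affect v_p). Step 3 — |x − y|_11 = 11^{-1} = 1/11.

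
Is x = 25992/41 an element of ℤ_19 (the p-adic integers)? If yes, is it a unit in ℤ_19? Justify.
x ∈ ℤ_19 but not a unit; v_19(x) = 2 > 0

ℤ_19 = {x ∈ ℚ_19 : v_19(x) ≥ 0} and ℤ_19^× = {x ∈ ℤ_19 : v_19(x) = 0}. Here v_19(25992/41) = v_19(num) − v_19(den) = 2; compare against these criteria.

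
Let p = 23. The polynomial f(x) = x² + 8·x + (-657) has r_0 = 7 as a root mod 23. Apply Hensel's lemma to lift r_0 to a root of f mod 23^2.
r_1 = 513 (mod 529)

Hensel: r_{i+1} = r_i − f(r_i)·(f′(r_i))^{-1} mod 23^{i+2}, f′(x) = 2x + 8. Iterate:
  r_0 = 7 (mod 23)
  r_1 = 513 (mod 529)
Final: r = 513 satisfies f(r) ≡ 0 mod 23^2.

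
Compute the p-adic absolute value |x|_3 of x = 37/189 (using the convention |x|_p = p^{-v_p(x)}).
|37/189|_3 = 27

Step 1 — compute v_3(x) by factoring powers of 3 out of the numerator and denominator: v_3(37/189) = -3. Step 2 — apply |x|_p = p^{-v_p(x)} = 3^{3} = 27.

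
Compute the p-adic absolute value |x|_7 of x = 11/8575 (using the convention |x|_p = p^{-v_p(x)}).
|11/8575|_7 = 343

Step 1 — compute v_7(x) by factoring powers of 7 out of the numerator and denominator: v_7(11/8575) = -3. Step 2 — apply |x|_p = p^{-v_p(x)} = 7^{3} = 343.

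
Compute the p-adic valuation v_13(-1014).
v_13(-1014) = 2

v_13(n) is the largest exponent k such that 13^k divides n. Factor out: -1014 = -13^2 · 6. (Sign doesn't affect v_p.) So v_13(-1014) = 2.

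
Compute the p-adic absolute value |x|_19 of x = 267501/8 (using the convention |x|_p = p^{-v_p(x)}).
|267501/8|_19 = 1/6859

Step 1 — compute v_19(x) by factoring powers of 19 out of the numerator and denominator: v_19(267501/8) = 3. Step 2 — apply |x|_p = p^{-v_p(x)} = 19^{-3} = 1/6859.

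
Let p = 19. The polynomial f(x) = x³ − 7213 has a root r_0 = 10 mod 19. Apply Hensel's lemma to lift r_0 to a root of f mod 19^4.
r_3 = 22012 (mod 130321)

Hensel: r_{i+1} = r_i − f(r_i)/f′(r_i) mod 19^{i+2}, where f′(x) = 3x². Iterate:
  r_0 = 10 (mod 19)
  r_1 = 352 (mod 361)
  r_2 = 1435 (mod 6859)
  r_3 = 22012 (mod 130321)
Final: r = 22012 with f(r) ≡ 0 mod 19^4.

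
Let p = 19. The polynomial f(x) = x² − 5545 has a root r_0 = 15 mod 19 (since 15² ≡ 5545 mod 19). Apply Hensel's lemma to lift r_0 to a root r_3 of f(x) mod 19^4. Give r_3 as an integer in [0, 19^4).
r_3 = 64330 (mod 130321)

Hensel's recurrence: r_{i+1} = r_i − f(r_i)·(f′(r_i))^{-1} mod 19^{i+2}, with f′(x) = 2x. Iterate:
  r_0 = 15 (mod 19)
  r_1 = 72 (mod 361)
  r_2 = 2599 (mod 6859)
  r_3 = 64330 (mod 130321)
Final: r_3 = 64330, and one checks f(r_3) ≡ 0 mod 19^4.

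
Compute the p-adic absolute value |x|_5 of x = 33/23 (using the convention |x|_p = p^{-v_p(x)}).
|33/23|_5 = 1

Step 1 — compute v_5(x) by factoring powers of 5 out of the numerator and denominator: v_5(33/23) = 0. Step 2 — apply |x|_p = p^{-v_p(x)} = 5^{0} = 1.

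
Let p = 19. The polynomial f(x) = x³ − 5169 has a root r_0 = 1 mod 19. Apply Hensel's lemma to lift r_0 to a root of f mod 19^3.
r_2 = 2566 (mod 6859)

Hensel: r_{i+1} = r_i − f(r_i)/f′(r_i) mod 19^{i+2}, where f′(x) = 3x². Iterate:
  r_0 = 1 (mod 19)
  r_1 = 39 (mod 361)
  r_2 = 2566 (mod 6859)
Final: r = 2566 with f(r) ≡ 0 mod 19^3.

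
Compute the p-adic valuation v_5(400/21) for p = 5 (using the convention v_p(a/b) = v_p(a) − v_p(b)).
v_5(400/21) = 2

Factor powers of 5 from the numerator and denominator of the reduced fraction: 400 = 5^2 · 16 and 21 = 5^0 · 21. Apply v_p(a/b) = v_p(a) − v_p(b): v_5(400/21) = 2 − 0 = 2.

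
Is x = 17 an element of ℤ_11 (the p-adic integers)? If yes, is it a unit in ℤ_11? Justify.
x ∈ ℤ_11^× (unit); v_11(x) = 0

ℤ_11 = {x ∈ ℚ_11 : v_11(x) ≥ 0} and ℤ_11^× = {x ∈ ℤ_11 : v_11(x) = 0}. Here v_11(17) = v_11(num) − v_11(den) = 0; compare against these criteria.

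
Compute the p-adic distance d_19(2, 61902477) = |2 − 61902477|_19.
d_19(2, 61902477) = 1/2476099

Step 1 — x − y = 2 − 61902477 = -61902475. Step 2 — v_19(-61902475) = 5 (factor: -61902475 = −(19^5 · 25); the sign does not affect v_p). Step 3 — |x − y|_19 = 19^{-5} = 1/2476099.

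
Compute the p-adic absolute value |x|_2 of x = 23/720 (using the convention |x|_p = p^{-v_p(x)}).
|23/720|_2 = 16

Step 1 — compute v_2(x) by factoring powers of 2 out of the numerator and denominator: v_2(23/720) = -4. Step 2 — apply |x|_p = p^{-v_p(x)} = 2^{4} = 16.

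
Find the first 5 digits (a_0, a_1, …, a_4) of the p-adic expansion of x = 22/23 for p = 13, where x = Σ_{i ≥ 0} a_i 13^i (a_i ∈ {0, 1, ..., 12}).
(a_0, …, a_4) = (10, 1, 1, 5, 3)

v_13(22/23) = 0 (numerator and denominator both coprime to 13), so x ∈ ℤ_13^×. Compute digits iteratively via a_i = x_i mod 13, x_{i+1} = (x_i − a_i)/13, with x_0 = x:
  x_0 = 22/23;  a_0 = 10;  x_1 = (x_0 − 10)/13 = -16/23
  x_1 = -16/23;  a_1 = 1;  x_2 = (x_1 − 1)/13 = -3/23
  x_2 = -3/23;  a_2 = 1;  x_3 = (x_2 − 1)/13 = -2/23
  x_3 = -2/23;  a_3 = 5;  x_4 = (x_3 − 5)/13 = -9/23
  x_4 = -9/23;  a_4 = 3;  x_5 = (x_4 − 3)/13 = -6/23
Digits: (10, 1, 1, 5, 3).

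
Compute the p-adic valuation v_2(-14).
v_2(-14) = 1

v_2(n) is the largest exponent k such that 2^k divides n. Factor out: -14 = -2^1 · 7. (Sign doesn't affect v_p.) So v_2(-14) = 1.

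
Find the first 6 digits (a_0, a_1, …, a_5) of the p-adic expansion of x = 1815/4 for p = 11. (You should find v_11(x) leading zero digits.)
(a_0, …, a_5) = (0, 0, 1, 3, 8, 2)

v_11(1815/4) = 2, so a_0 = ... = a_1 = 0. Factor out: x = 11^2 · u with u = 15/4 a unit in ℤ_11. Expand u iteratively via a_{v+i} = u_i mod 11, u_{i+1} = (u_i − a_{v+i})/11:
  u_0 = 15/4;  a_2 = 1;  u_1 = (u_0 − 1)/11 = 1/4
  u_1 = 1/4;  a_3 = 3;  u_2 = (u_1 − 3)/11 = -1/4
  u_2 = -1/4;  a_4 = 8;  u_3 = (u_2 − 8)/11 = -3/4
  u_3 = -3/4;  a_5 = 2;  u_4 = (u_3 − 2)/11 = -1/4
Digits: (0, 0, 1, 3, 8, 2).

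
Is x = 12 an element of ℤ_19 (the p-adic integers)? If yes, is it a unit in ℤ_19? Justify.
x ∈ ℤ_19^× (unit); v_19(x) = 0

ℤ_19 = {x ∈ ℚ_19 : v_19(x) ≥ 0} and ℤ_19^× = {x ∈ ℤ_19 : v_19(x) = 0}. Here v_19(12) = v_19(num) − v_19(den) = 0; compare against these criteria.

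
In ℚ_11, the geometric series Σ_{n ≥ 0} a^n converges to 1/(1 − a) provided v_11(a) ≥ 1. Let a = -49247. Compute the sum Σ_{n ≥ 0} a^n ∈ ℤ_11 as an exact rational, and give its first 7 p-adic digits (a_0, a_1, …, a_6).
Σ a^n = 1/(1 − a) = 1/49248;  first 7 digits = (1, 0, 0, 7, 7, 10, 4)

v_11(a) = 3 ≥ 1, so the series converges in ℤ_11 to 1/(1 − a) = 1/(1 − (-49247)) = 1/49248. Expand this rational in ℤ_11: compute digits iteratively via d_i = x_i mod 11, x_{i+1} = (x_i − d_i)/11. The first 7 digits are (1, 0, 0, 7, 7, 10, 4).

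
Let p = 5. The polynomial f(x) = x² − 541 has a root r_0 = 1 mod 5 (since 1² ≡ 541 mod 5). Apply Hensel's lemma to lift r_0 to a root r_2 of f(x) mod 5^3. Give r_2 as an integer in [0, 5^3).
r_2 = 71 (mod 125)

Hensel's recurrence: r_{i+1} = r_i − f(r_i)·(f′(r_i))^{-1} mod 5^{i+2}, with f′(x) = 2x. Iterate:
  r_0 = 1 (mod 5)
  r_1 = 21 (mod 25)
  r_2 = 71 (mod 125)
Final: r_2 = 71, and one checks f(r_2) ≡ 0 mod 5^3.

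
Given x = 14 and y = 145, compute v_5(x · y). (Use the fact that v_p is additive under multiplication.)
v_5(2030) = 1

v_p(x) = 0 (factor: 14 = 5^0 · 14); v_p(y) = 1 (factor: 145 = 5^1 · 29). Additivity: v_p(xy) = v_p(x) + v_p(y) = 0 + 1 = 1. (Direct check: xy = 2030 = 5^1 · (406).)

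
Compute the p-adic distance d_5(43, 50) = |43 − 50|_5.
d_5(43, 50) = 1

Step 1 — x − y = 43 − 50 = -7. Step 2 — v_5(-7) = 0 (factor: -7 = −(5^0 · 7); the sign does not affect v_p). Step 3 — |x − y|_5 = 5^{0} = 1.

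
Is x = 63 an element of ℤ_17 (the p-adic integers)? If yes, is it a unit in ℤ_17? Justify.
x ∈ ℤ_17^× (unit); v_17(x) = 0

ℤ_17 = {x ∈ ℚ_17 : v_17(x) ≥ 0} and ℤ_17^× = {x ∈ ℤ_17 : v_17(x) = 0}. Here v_17(63) = v_17(num) − v_17(den) = 0; compare against these criteria.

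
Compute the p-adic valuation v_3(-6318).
v_3(-6318) = 5

v_3(n) is the largest exponent k such that 3^k divides n. Factor out: -6318 = -3^5 · 26. (Sign doesn't affect v_p.) So v_3(-6318) = 5.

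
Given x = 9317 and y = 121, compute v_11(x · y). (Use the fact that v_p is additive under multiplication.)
v_11(1127357) = 5

v_p(x) = 3 (factor: 9317 = 11^3 · 7); v_p(y) = 2 (factor: 121 = 11^2 · 1). Additivity: v_p(xy) = v_p(x) + v_p(y) = 3 + 2 = 5. (Direct check: xy = 1127357 = 11^5 · (7).)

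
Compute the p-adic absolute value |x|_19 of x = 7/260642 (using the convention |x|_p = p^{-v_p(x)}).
|7/260642|_19 = 130321

Step 1 — compute v_19(x) by factoring powers of 19 out of the numerator and denominator: v_19(7/260642) = -4. Step 2 — apply |x|_p = p^{-v_p(x)} = 19^{4} = 130321.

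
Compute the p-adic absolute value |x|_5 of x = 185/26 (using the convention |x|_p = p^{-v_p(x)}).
|185/26|_5 = 1/5

Step 1 — compute v_5(x) by factoring powers of 5 out of the numerator and denominator: v_5(185/26) = 1. Step 2 — apply |x|_p = p^{-v_p(x)} = 5^{-1} = 1/5.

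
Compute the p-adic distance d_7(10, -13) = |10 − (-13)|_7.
d_7(10, -13) = 1

Step 1 — x − y = 10 − (-13) = 23. Step 2 — v_7(23) = 0 (factor: 23 = (7^0 · 23); the sign does not affect v_p). Step 3 — |x − y|_7 = 7^{0} = 1.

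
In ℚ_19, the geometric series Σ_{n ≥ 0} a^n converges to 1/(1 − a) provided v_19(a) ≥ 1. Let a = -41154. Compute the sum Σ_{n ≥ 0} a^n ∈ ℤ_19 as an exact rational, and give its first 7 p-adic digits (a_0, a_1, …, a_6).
Σ a^n = 1/(1 − a) = 1/41155;  first 7 digits = (1, 0, 0, 13, 18, 18, 16)

v_19(a) = 3 ≥ 1, so the series converges in ℤ_19 to 1/(1 − a) = 1/(1 − (-41154)) = 1/41155. Expand this rational in ℤ_19: compute digits iteratively via d_i = x_i mod 19, x_{i+1} = (x_i − d_i)/19. The first 7 digits are (1, 0, 0, 13, 18, 18, 16).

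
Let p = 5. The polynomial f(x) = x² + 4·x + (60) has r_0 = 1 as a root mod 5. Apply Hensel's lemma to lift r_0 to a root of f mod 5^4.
r_3 = 411 (mod 625)

Hensel: r_{i+1} = r_i − f(r_i)·(f′(r_i))^{-1} mod 5^{i+2}, f′(x) = 2x + 4. Iterate:
  r_0 = 1 (mod 5)
  r_1 = 11 (mod 25)
  r_2 = 36 (mod 125)
  r_3 = 411 (mod 625)
Final: r = 411 satisfies f(r) ≡ 0 mod 5^4.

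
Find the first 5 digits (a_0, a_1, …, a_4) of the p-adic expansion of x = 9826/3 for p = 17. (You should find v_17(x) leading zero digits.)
(a_0, …, a_4) = (0, 0, 0, 12, 5)

v_17(9826/3) = 3, so a_0 = ... = a_2 = 0. Factor out: x = 17^3 · u with u = 2/3 a unit in ℤ_17. Expand u iteratively via a_{v+i} = u_i mod 17, u_{i+1} = (u_i − a_{v+i})/17:
  u_0 = 2/3;  a_3 = 12;  u_1 = (u_0 − 12)/17 = -2/3
  u_1 = -2/3;  a_4 = 5;  u_2 = (u_1 − 5)/17 = -1/3
Digits: (0, 0, 0, 12, 5).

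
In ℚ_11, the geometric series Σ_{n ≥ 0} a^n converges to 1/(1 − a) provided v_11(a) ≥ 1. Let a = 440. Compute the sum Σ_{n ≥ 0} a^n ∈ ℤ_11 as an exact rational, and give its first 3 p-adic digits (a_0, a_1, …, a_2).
Σ a^n = 1/(1 − a) = -1/439;  first 3 digits = (1, 7, 8)

v_11(a) = 1 ≥ 1, so the series converges in ℤ_11 to 1/(1 − a) = 1/(1 − 440) = -1/439. Expand this rational in ℤ_11: compute digits iteratively via d_i = x_i mod 11, x_{i+1} = (x_i − d_i)/11. The first 3 digits are (1, 7, 8).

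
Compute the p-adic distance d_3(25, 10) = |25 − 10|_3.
d_3(25, 10) = 1/3

Step 1 — x − y = 25 − 10 = 15. Step 2 — v_3(15) = 1 (factor: 15 = (3^1 · 5); the sign does not affect v_p). Step 3 — |x − y|_3 = 3^{-1} = 1/3.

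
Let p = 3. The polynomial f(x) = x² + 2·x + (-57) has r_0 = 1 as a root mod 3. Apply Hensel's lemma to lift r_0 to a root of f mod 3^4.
r_3 = 55 (mod 81)

Hensel: r_{i+1} = r_i − f(r_i)·(f′(r_i))^{-1} mod 3^{i+2}, f′(x) = 2x + 2. Iterate:
  r_0 = 1 (mod 3)
  r_1 = 1 (mod 9)
  r_2 = 1 (mod 27)
  r_3 = 55 (mod 81)
Final: r = 55 satisfies f(r) ≡ 0 mod 3^4.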